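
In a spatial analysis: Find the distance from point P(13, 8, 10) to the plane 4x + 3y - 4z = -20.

distance = |a·x₀ + b·y₀ + c·z₀ - d| / √(a² + b² + c²)
  = |4·13 + 3·8 + (-4)·10 - (-20)| / √(4² + 3² + (-4)²)
  = |52 + 24 - 40 + 20| / √(16 + 9 + 16)
  = |56| / √41
  = 56 / 6.403
  ≈ 8.746

8.746


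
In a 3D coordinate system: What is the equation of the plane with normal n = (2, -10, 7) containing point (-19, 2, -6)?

The plane through P with normal n = (a, b, c) satisfies n·(r - P) = 0,
i.e. ax + by + cz = a·x₀ + b·y₀ + c·z₀.
d = 2·(-19) + (-10)·2 + 7·(-6)
  = -38 - 20 - 42
  = -100
Equation: 2x - 10y + 7z = -100

2x - 10y + 7z = -100


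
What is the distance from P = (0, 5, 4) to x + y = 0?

distance = |a·x₀ + b·y₀ + c·z₀ - d| / √(a² + b² + c²)
  = |1·0 + 1·5 + 0·4 - 0| / √(1² + 1² + 0²)
  = |0 + 5 + 0 + 0| / √(1 + 1 + 0)
  = |5| / √2
  = 5 / 1.414
  ≈ 3.536

3.536


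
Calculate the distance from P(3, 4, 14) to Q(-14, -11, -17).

d = √[(x₂-x₁)² + (y₂-y₁)² + (z₂-z₁)²]
  = √[(-17)² + (-15)² + (-31)²]
  = √[289 + 225 + 961]
  = √1475
  ≈ 38.41

38.41


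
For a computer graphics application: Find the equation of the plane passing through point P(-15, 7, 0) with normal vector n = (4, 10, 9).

The plane through P with normal n = (a, b, c) satisfies n·(r - P) = 0,
i.e. ax + by + cz = a·x₀ + b·y₀ + c·z₀.
d = 4·(-15) + 10·7 + 9·0
  = -60 + 70 + 0
  = 10
Equation: 4x + 10y + 9z = 10

4x + 10y + 9z = 10


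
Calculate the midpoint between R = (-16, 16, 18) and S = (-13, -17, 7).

M = ((x₁+x₂)/2, (y₁+y₂)/2, (z₁+z₂)/2)
  = ((-16 - 13)/2, (16 - 17)/2, (18 + 7)/2)
  = (-29/2, -1/2, 25/2)
  = (-14.5, -0.5, 12.5)

(-14.5, -0.5, 12.5)


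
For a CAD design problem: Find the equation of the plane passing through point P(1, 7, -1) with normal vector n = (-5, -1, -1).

The plane through P with normal n = (a, b, c) satisfies n·(r - P) = 0,
i.e. ax + by + cz = a·x₀ + b·y₀ + c·z₀.
d = (-5)·1 + (-1)·7 + (-1)·(-1)
  = -5 - 7 + 1
  = -11
Equation: -5x - y - z = -11

-5x - y - z = -11


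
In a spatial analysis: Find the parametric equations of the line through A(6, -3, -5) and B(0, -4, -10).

Direction vector d = B - A = (0 - 6, -4 + 3, -10 + 5) = (-6, -1, -5)
Parametric form r = A + t·d:
x = 6 - 6t, y = -3 - t, z = -5 - 5t

x = 6 - 6t, y = -3 - t, z = -5 - 5t


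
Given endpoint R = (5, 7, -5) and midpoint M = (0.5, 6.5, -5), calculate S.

S = 2M - R
  = (2·0.5 - 5, 2·6.5 - 7, 2·(-5) - (-5))
  = (1 - 5, 13 - 7, -10 + 5)
  = (-4, 6, -5)

(-4, 6, -5)


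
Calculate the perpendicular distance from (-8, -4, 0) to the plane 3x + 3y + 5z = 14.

distance = |a·x₀ + b·y₀ + c·z₀ - d| / √(a² + b² + c²)
  = |3·(-8) + 3·(-4) + 5·0 - 14| / √(3² + 3² + 5²)
  = |-24 - 12 + 0 - 14| / √(9 + 9 + 25)
  = |-50| / √43
  = 50 / 6.557
  ≈ 7.625

7.625


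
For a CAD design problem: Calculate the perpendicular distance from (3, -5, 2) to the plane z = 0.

distance = |a·x₀ + b·y₀ + c·z₀ - d| / √(a² + b² + c²)
  = |0·3 + 0·(-5) + 1·2 - 0| / √(0² + 0² + 1²)
  = |0 + 0 + 2 + 0| / √(0 + 0 + 1)
  = |2| / √1
  = 2 / 1
  ≈ 2

2


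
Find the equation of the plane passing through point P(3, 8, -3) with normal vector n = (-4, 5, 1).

The plane through P with normal n = (a, b, c) satisfies n·(r - P) = 0,
i.e. ax + by + cz = a·x₀ + b·y₀ + c·z₀.
d = (-4)·3 + 5·8 + 1·(-3)
  = -12 + 40 - 3
  = 25
Equation: -4x + 5y + z = 25

-4x + 5y + z = 25


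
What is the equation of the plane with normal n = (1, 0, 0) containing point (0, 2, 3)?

The plane through P with normal n = (a, b, c) satisfies n·(r - P) = 0,
i.e. ax + by + cz = a·x₀ + b·y₀ + c·z₀.
d = 1·0 + 0·2 + 0·3
  = 0 + 0 + 0
  = 0
Equation: x = 0

x = 0


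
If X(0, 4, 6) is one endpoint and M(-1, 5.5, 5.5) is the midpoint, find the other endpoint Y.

Y = 2M - X
  = (2·(-1) - 0, 2·5.5 - 4, 2·5.5 - 6)
  = (-2 + 0, 11 - 4, 11 - 6)
  = (-2, 7, 5)

(-2, 7, 5)


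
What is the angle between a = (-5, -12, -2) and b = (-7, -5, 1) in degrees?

a·b = (-5)·(-7) + (-12)·(-5) + (-2)·1 = 35 + 60 - 2 = 93
|a| = √((-5)² + (-12)² + (-2)²) = √173 ≈ 13.15
|b| = √((-7)² + (-5)² + 1²) = √75 ≈ 8.66
cos θ = (a·b)/(|a||b|) = 93/(13.15·8.66) ≈ 0.8164
θ = arccos(0.8164) ≈ 35.27°

35.27°


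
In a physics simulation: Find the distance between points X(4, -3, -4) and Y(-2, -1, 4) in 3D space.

d = √[(x₂-x₁)² + (y₂-y₁)² + (z₂-z₁)²]
  = √[(-6)² + 2² + 8²]
  = √[36 + 4 + 64]
  = √104
  ≈ 10.2

10.2


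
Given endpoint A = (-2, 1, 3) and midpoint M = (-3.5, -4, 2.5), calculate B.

B = 2M - A
  = (2·(-3.5) - (-2), 2·(-4) - 1, 2·2.5 - 3)
  = (-7 + 2, -8 - 1, 5 - 3)
  = (-5, -9, 2)

(-5, -9, 2)


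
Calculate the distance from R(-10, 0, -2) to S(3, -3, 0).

d = √[(x₂-x₁)² + (y₂-y₁)² + (z₂-z₁)²]
  = √[13² + (-3)² + 2²]
  = √[169 + 9 + 4]
  = √182
  ≈ 13.49

13.49


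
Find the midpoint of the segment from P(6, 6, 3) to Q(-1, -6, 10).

M = ((x₁+x₂)/2, (y₁+y₂)/2, (z₁+z₂)/2)
  = ((6 - 1)/2, (6 - 6)/2, (3 + 10)/2)
  = (5/2, 0/2, 13/2)
  = (2.5, 0, 6.5)

(2.5, 0, 6.5)


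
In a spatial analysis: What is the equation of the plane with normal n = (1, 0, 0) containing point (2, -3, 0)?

The plane through P with normal n = (a, b, c) satisfies n·(r - P) = 0,
i.e. ax + by + cz = a·x₀ + b·y₀ + c·z₀.
d = 1·2 + 0·(-3) + 0·0
  = 2 + 0 + 0
  = 2
Equation: x = 2

x = 2


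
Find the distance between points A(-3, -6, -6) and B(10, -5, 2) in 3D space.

d = √[(x₂-x₁)² + (y₂-y₁)² + (z₂-z₁)²]
  = √[13² + 1² + 8²]
  = √[169 + 1 + 64]
  = √234
  ≈ 15.3

15.3


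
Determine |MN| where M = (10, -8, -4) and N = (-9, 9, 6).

d = √[(x₂-x₁)² + (y₂-y₁)² + (z₂-z₁)²]
  = √[(-19)² + 17² + 10²]
  = √[361 + 289 + 100]
  = √750
  ≈ 27.39

27.39


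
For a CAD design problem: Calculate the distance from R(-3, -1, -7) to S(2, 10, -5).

d = √[(x₂-x₁)² + (y₂-y₁)² + (z₂-z₁)²]
  = √[5² + 11² + 2²]
  = √[25 + 121 + 4]
  = √150
  ≈ 12.25

12.25


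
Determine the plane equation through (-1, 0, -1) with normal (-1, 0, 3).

The plane through P with normal n = (a, b, c) satisfies n·(r - P) = 0,
i.e. ax + by + cz = a·x₀ + b·y₀ + c·z₀.
d = (-1)·(-1) + 0·0 + 3·(-1)
  = 1 + 0 - 3
  = -2
Equation: -x + 3z = -2

-x + 3z = -2


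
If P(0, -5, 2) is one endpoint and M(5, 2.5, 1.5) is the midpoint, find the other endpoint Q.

Q = 2M - P
  = (2·5 - 0, 2·2.5 - (-5), 2·1.5 - 2)
  = (10 + 0, 5 + 5, 3 - 2)
  = (10, 10, 1)

(10, 10, 1)


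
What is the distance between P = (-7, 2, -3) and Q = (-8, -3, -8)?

d = √[(x₂-x₁)² + (y₂-y₁)² + (z₂-z₁)²]
  = √[(-1)² + (-5)² + (-5)²]
  = √[1 + 25 + 25]
  = √51
  ≈ 7.141

7.141


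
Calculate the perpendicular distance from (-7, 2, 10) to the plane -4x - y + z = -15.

distance = |a·x₀ + b·y₀ + c·z₀ - d| / √(a² + b² + c²)
  = |(-4)·(-7) + (-1)·2 + 1·10 - (-15)| / √((-4)² + (-1)² + 1²)
  = |28 - 2 + 10 + 15| / √(16 + 1 + 1)
  = |51| / √18
  = 51 / 4.243
  ≈ 12.02

12.02


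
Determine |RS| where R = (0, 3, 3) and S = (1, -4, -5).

d = √[(x₂-x₁)² + (y₂-y₁)² + (z₂-z₁)²]
  = √[1² + (-7)² + (-8)²]
  = √[1 + 49 + 64]
  = √114
  ≈ 10.68

10.68


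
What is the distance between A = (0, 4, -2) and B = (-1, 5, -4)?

d = √[(x₂-x₁)² + (y₂-y₁)² + (z₂-z₁)²]
  = √[(-1)² + 1² + (-2)²]
  = √[1 + 1 + 4]
  = √6
  ≈ 2.449

2.449


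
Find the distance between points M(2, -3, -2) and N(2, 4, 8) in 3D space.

d = √[(x₂-x₁)² + (y₂-y₁)² + (z₂-z₁)²]
  = √[0² + 7² + 10²]
  = √[0 + 49 + 100]
  = √149
  ≈ 12.21

12.21


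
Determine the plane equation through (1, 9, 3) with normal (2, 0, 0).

The plane through P with normal n = (a, b, c) satisfies n·(r - P) = 0,
i.e. ax + by + cz = a·x₀ + b·y₀ + c·z₀.
d = 2·1 + 0·9 + 0·3
  = 2 + 0 + 0
  = 2
Equation: 2x = 2

2x = 2


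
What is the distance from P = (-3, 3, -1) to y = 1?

distance = |a·x₀ + b·y₀ + c·z₀ - d| / √(a² + b² + c²)
  = |0·(-3) + 1·3 + 0·(-1) - 1| / √(0² + 1² + 0²)
  = |0 + 3 + 0 - 1| / √(0 + 1 + 0)
  = |2| / √1
  = 2 / 1
  ≈ 2

2


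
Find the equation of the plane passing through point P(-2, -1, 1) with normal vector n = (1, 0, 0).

The plane through P with normal n = (a, b, c) satisfies n·(r - P) = 0,
i.e. ax + by + cz = a·x₀ + b·y₀ + c·z₀.
d = 1·(-2) + 0·(-1) + 0·1
  = -2 + 0 + 0
  = -2
Equation: x = -2

x = -2


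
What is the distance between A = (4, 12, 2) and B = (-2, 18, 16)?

d = √[(x₂-x₁)² + (y₂-y₁)² + (z₂-z₁)²]
  = √[(-6)² + 6² + 14²]
  = √[36 + 36 + 196]
  = √268
  ≈ 16.37

16.37


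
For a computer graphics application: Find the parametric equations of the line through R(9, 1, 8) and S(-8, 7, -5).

Direction vector d = S - R = (-8 - 9, 7 - 1, -5 - 8) = (-17, 6, -13)
Parametric form r = R + t·d:
x = 9 - 17t, y = 1 + 6t, z = 8 - 13t

x = 9 - 17t, y = 1 + 6t, z = 8 - 13t


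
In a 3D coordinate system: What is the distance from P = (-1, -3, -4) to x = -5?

distance = |a·x₀ + b·y₀ + c·z₀ - d| / √(a² + b² + c²)
  = |1·(-1) + 0·(-3) + 0·(-4) - (-5)| / √(1² + 0² + 0²)
  = |-1 + 0 + 0 + 5| / √(1 + 0 + 0)
  = |4| / √1
  = 4 / 1
  ≈ 4

4


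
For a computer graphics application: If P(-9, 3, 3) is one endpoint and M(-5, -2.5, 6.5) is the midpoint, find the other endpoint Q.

Q = 2M - P
  = (2·(-5) - (-9), 2·(-2.5) - 3, 2·6.5 - 3)
  = (-10 + 9, -5 - 3, 13 - 3)
  = (-1, -8, 10)

(-1, -8, 10)


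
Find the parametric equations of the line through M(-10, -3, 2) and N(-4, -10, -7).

Direction vector d = N - M = (-4 + 10, -10 + 3, -7 - 2) = (6, -7, -9)
Parametric form r = M + t·d:
x = -10 + 6t, y = -3 - 7t, z = 2 - 9t

x = -10 + 6t, y = -3 - 7t, z = 2 - 9t


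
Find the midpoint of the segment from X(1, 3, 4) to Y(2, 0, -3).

M = ((x₁+x₂)/2, (y₁+y₂)/2, (z₁+z₂)/2)
  = ((1 + 2)/2, (3 + 0)/2, (4 - 3)/2)
  = (3/2, 3/2, 1/2)
  = (1.5, 1.5, 0.5)

(1.5, 1.5, 0.5)


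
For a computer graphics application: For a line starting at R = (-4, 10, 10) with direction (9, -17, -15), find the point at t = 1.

P(t) = R + t·d
  = (-4 + 9·1, 10 + (-17)·1, 10 + (-15)·1)
  = (-4 + 9, 10 - 17, 10 - 15)
  = (5, -7, -5)

(5, -7, -5)


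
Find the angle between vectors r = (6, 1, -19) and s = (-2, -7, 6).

r·s = 6·(-2) + 1·(-7) + (-19)·6 = -12 - 7 - 114 = -133
|r| = √(6² + 1² + (-19)²) = √398 ≈ 19.95
|s| = √((-2)² + (-7)² + 6²) = √89 ≈ 9.434
cos θ = (r·s)/(|r||s|) = -133/(19.95·9.434) ≈ -0.7067
θ = arccos(-0.7067) ≈ 135°

135°


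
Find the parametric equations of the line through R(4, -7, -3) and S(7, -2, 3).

Direction vector d = S - R = (7 - 4, -2 + 7, 3 + 3) = (3, 5, 6)
Parametric form r = R + t·d:
x = 4 + 3t, y = -7 + 5t, z = -3 + 6t

x = 4 + 3t, y = -7 + 5t, z = -3 + 6t


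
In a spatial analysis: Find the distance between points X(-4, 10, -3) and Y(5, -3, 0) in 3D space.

d = √[(x₂-x₁)² + (y₂-y₁)² + (z₂-z₁)²]
  = √[9² + (-13)² + 3²]
  = √[81 + 169 + 9]
  = √259
  ≈ 16.09

16.09


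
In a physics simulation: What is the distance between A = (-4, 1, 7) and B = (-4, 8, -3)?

d = √[(x₂-x₁)² + (y₂-y₁)² + (z₂-z₁)²]
  = √[0² + 7² + (-10)²]
  = √[0 + 49 + 100]
  = √149
  ≈ 12.21

12.21


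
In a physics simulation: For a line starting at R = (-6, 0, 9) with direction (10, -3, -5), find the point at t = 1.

P(t) = R + t·d
  = (-6 + 10·1, 0 + (-3)·1, 9 + (-5)·1)
  = (-6 + 10, 0 - 3, 9 - 5)
  = (4, -3, 4)

(4, -3, 4)


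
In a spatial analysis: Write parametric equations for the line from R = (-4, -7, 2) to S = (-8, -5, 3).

Direction vector d = S - R = (-8 + 4, -5 + 7, 3 - 2) = (-4, 2, 1)
Parametric form r = R + t·d:
x = -4 - 4t, y = -7 + 2t, z = 2 + t

x = -4 - 4t, y = -7 + 2t, z = 2 + t


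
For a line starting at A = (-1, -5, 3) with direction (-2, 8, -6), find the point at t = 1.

P(t) = A + t·d
  = (-1 + (-2)·1, -5 + 8·1, 3 + (-6)·1)
  = (-1 - 2, -5 + 8, 3 - 6)
  = (-3, 3, -3)

(-3, 3, -3)


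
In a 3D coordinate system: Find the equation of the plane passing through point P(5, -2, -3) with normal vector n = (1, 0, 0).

The plane through P with normal n = (a, b, c) satisfies n·(r - P) = 0,
i.e. ax + by + cz = a·x₀ + b·y₀ + c·z₀.
d = 1·5 + 0·(-2) + 0·(-3)
  = 5 + 0 + 0
  = 5
Equation: x = 5

x = 5


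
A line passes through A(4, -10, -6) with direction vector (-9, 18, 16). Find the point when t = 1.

P(t) = A + t·d
  = (4 + (-9)·1, -10 + 18·1, -6 + 16·1)
  = (4 - 9, -10 + 18, -6 + 16)
  = (-5, 8, 10)

(-5, 8, 10)


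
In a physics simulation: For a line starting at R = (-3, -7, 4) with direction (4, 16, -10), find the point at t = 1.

P(t) = R + t·d
  = (-3 + 4·1, -7 + 16·1, 4 + (-10)·1)
  = (-3 + 4, -7 + 16, 4 - 10)
  = (1, 9, -6)

(1, 9, -6)


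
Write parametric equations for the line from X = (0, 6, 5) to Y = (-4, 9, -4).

Direction vector d = Y - X = (-4 + 0, 9 - 6, -4 - 5) = (-4, 3, -9)
Parametric form r = X + t·d:
x = 0 - 4t, y = 6 + 3t, z = 5 - 9t

x = 0 - 4t, y = 6 + 3t, z = 5 - 9t


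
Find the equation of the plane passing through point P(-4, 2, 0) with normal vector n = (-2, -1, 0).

The plane through P with normal n = (a, b, c) satisfies n·(r - P) = 0,
i.e. ax + by + cz = a·x₀ + b·y₀ + c·z₀.
d = (-2)·(-4) + (-1)·2 + 0·0
  = 8 - 2 + 0
  = 6
Equation: -2x - y = 6

-2x - y = 6


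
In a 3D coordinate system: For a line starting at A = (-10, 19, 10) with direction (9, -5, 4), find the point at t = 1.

P(t) = A + t·d
  = (-10 + 9·1, 19 + (-5)·1, 10 + 4·1)
  = (-10 + 9, 19 - 5, 10 + 4)
  = (-1, 14, 14)

(-1, 14, 14)


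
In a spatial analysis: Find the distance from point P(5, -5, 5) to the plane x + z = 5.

distance = |a·x₀ + b·y₀ + c·z₀ - d| / √(a² + b² + c²)
  = |1·5 + 0·(-5) + 1·5 - 5| / √(1² + 0² + 1²)
  = |5 + 0 + 5 - 5| / √(1 + 0 + 1)
  = |5| / √2
  = 5 / 1.414
  ≈ 3.536

3.536


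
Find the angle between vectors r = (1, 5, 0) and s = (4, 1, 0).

r·s = 1·4 + 5·1 + 0·0 = 4 + 5 + 0 = 9
|r| = √(1² + 5² + 0²) = √26 ≈ 5.099
|s| = √(4² + 1² + 0²) = √17 ≈ 4.123
cos θ = (r·s)/(|r||s|) = 9/(5.099·4.123) ≈ 0.4281
θ = arccos(0.4281) ≈ 64.65°

64.65°


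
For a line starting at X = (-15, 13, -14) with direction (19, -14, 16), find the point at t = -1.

P(t) = X + t·d
  = (-15 + 19·(-1), 13 + (-14)·(-1), -14 + 16·(-1))
  = (-15 - 19, 13 + 14, -14 - 16)
  = (-34, 27, -30)

(-34, 27, -30)


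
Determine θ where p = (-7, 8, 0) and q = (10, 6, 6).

p·q = (-7)·10 + 8·6 + 0·6 = -70 + 48 + 0 = -22
|p| = √((-7)² + 8² + 0²) = √113 ≈ 10.63
|q| = √(10² + 6² + 6²) = √172 ≈ 13.11
cos θ = (p·q)/(|p||q|) = -22/(10.63·13.11) ≈ -0.1578
θ = arccos(-0.1578) ≈ 99.08°

99.08°


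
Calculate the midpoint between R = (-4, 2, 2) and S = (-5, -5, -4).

M = ((x₁+x₂)/2, (y₁+y₂)/2, (z₁+z₂)/2)
  = ((-4 - 5)/2, (2 - 5)/2, (2 - 4)/2)
  = (-9/2, -3/2, -2/2)
  = (-4.5, -1.5, -1)

(-4.5, -1.5, -1)


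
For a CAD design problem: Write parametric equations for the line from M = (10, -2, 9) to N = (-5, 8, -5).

Direction vector d = N - M = (-5 - 10, 8 + 2, -5 - 9) = (-15, 10, -14)
Parametric form r = M + t·d:
x = 10 - 15t, y = -2 + 10t, z = 9 - 14t

x = 10 - 15t, y = -2 + 10t, z = 9 - 14t


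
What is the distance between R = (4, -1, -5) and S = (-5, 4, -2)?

d = √[(x₂-x₁)² + (y₂-y₁)² + (z₂-z₁)²]
  = √[(-9)² + 5² + 3²]
  = √[81 + 25 + 9]
  = √115
  ≈ 10.72

10.72


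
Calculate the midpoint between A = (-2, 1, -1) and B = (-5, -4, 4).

M = ((x₁+x₂)/2, (y₁+y₂)/2, (z₁+z₂)/2)
  = ((-2 - 5)/2, (1 - 4)/2, (-1 + 4)/2)
  = (-7/2, -3/2, 3/2)
  = (-3.5, -1.5, 1.5)

(-3.5, -1.5, 1.5)


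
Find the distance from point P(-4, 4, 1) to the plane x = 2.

distance = |a·x₀ + b·y₀ + c·z₀ - d| / √(a² + b² + c²)
  = |1·(-4) + 0·4 + 0·1 - 2| / √(1² + 0² + 0²)
  = |-4 + 0 + 0 - 2| / √(1 + 0 + 0)
  = |-6| / √1
  = 6 / 1
  ≈ 6

6


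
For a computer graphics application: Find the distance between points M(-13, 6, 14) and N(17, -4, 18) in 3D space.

d = √[(x₂-x₁)² + (y₂-y₁)² + (z₂-z₁)²]
  = √[30² + (-10)² + 4²]
  = √[900 + 100 + 16]
  = √1016
  ≈ 31.87

31.87


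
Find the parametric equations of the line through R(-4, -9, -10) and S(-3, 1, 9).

Direction vector d = S - R = (-3 + 4, 1 + 9, 9 + 10) = (1, 10, 19)
Parametric form r = R + t·d:
x = -4 + t, y = -9 + 10t, z = -10 + 19t

x = -4 + t, y = -9 + 10t, z = -10 + 19t


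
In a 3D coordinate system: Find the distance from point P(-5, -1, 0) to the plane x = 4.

distance = |a·x₀ + b·y₀ + c·z₀ - d| / √(a² + b² + c²)
  = |1·(-5) + 0·(-1) + 0·0 - 4| / √(1² + 0² + 0²)
  = |-5 + 0 + 0 - 4| / √(1 + 0 + 0)
  = |-9| / √1
  = 9 / 1
  ≈ 9

9


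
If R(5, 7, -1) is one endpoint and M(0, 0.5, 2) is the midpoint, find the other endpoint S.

S = 2M - R
  = (2·0 - 5, 2·0.5 - 7, 2·2 - (-1))
  = (0 - 5, 1 - 7, 4 + 1)
  = (-5, -6, 5)

(-5, -6, 5)


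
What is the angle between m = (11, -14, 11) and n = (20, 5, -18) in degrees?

m·n = 11·20 + (-14)·5 + 11·(-18) = 220 - 70 - 198 = -48
|m| = √(11² + (-14)² + 11²) = √438 ≈ 20.93
|n| = √(20² + 5² + (-18)²) = √749 ≈ 27.37
cos θ = (m·n)/(|m||n|) = -48/(20.93·27.37) ≈ -0.0838
θ = arccos(-0.0838) ≈ 94.81°

94.81°


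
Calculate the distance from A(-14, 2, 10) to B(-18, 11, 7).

d = √[(x₂-x₁)² + (y₂-y₁)² + (z₂-z₁)²]
  = √[(-4)² + 9² + (-3)²]
  = √[16 + 81 + 9]
  = √106
  ≈ 10.3

10.3


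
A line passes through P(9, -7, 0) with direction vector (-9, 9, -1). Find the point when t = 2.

P(t) = P + t·d
  = (9 + (-9)·2, -7 + 9·2, 0 + (-1)·2)
  = (9 - 18, -7 + 18, 0 - 2)
  = (-9, 11, -2)

(-9, 11, -2)


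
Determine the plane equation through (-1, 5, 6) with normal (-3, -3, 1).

The plane through P with normal n = (a, b, c) satisfies n·(r - P) = 0,
i.e. ax + by + cz = a·x₀ + b·y₀ + c·z₀.
d = (-3)·(-1) + (-3)·5 + 1·6
  = 3 - 15 + 6
  = -6
Equation: -3x - 3y + z = -6

-3x - 3y + z = -6


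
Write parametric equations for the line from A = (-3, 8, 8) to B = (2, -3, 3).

Direction vector d = B - A = (2 + 3, -3 - 8, 3 - 8) = (5, -11, -5)
Parametric form r = A + t·d:
x = -3 + 5t, y = 8 - 11t, z = 8 - 5t

x = -3 + 5t, y = 8 - 11t, z = 8 - 5t


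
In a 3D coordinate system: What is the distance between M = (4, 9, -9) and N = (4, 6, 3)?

d = √[(x₂-x₁)² + (y₂-y₁)² + (z₂-z₁)²]
  = √[0² + (-3)² + 12²]
  = √[0 + 9 + 144]
  = √153
  ≈ 12.37

12.37


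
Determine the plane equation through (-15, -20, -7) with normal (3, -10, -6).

The plane through P with normal n = (a, b, c) satisfies n·(r - P) = 0,
i.e. ax + by + cz = a·x₀ + b·y₀ + c·z₀.
d = 3·(-15) + (-10)·(-20) + (-6)·(-7)
  = -45 + 200 + 42
  = 197
Equation: 3x - 10y - 6z = 197

3x - 10y - 6z = 197


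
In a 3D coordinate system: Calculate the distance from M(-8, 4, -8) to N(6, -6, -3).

d = √[(x₂-x₁)² + (y₂-y₁)² + (z₂-z₁)²]
  = √[14² + (-10)² + 5²]
  = √[196 + 100 + 25]
  = √321
  ≈ 17.92

17.92


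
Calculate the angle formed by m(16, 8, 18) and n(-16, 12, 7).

m·n = 16·(-16) + 8·12 + 18·7 = -256 + 96 + 126 = -34
|m| = √(16² + 8² + 18²) = √644 ≈ 25.38
|n| = √((-16)² + 12² + 7²) = √449 ≈ 21.19
cos θ = (m·n)/(|m||n|) = -34/(25.38·21.19) ≈ -0.06323
θ = arccos(-0.06323) ≈ 93.63°

93.63°


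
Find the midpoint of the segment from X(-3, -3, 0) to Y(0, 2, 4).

M = ((x₁+x₂)/2, (y₁+y₂)/2, (z₁+z₂)/2)
  = ((-3 + 0)/2, (-3 + 2)/2, (0 + 4)/2)
  = (-3/2, -1/2, 4/2)
  = (-1.5, -0.5, 2)

(-1.5, -0.5, 2)


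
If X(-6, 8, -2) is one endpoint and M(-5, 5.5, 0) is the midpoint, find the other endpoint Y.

Y = 2M - X
  = (2·(-5) - (-6), 2·5.5 - 8, 2·0 - (-2))
  = (-10 + 6, 11 - 8, 0 + 2)
  = (-4, 3, 2)

(-4, 3, 2)


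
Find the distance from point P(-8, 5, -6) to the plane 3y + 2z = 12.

distance = |a·x₀ + b·y₀ + c·z₀ - d| / √(a² + b² + c²)
  = |0·(-8) + 3·5 + 2·(-6) - 12| / √(0² + 3² + 2²)
  = |0 + 15 - 12 - 12| / √(0 + 9 + 4)
  = |-9| / √13
  = 9 / 3.606
  ≈ 2.496

2.496


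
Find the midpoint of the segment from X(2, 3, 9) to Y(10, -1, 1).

M = ((x₁+x₂)/2, (y₁+y₂)/2, (z₁+z₂)/2)
  = ((2 + 10)/2, (3 - 1)/2, (9 + 1)/2)
  = (12/2, 2/2, 10/2)
  = (6, 1, 5)

(6, 1, 5)


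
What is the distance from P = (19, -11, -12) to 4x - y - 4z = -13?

distance = |a·x₀ + b·y₀ + c·z₀ - d| / √(a² + b² + c²)
  = |4·19 + (-1)·(-11) + (-4)·(-12) - (-13)| / √(4² + (-1)² + (-4)²)
  = |76 + 11 + 48 + 13| / √(16 + 1 + 16)
  = |148| / √33
  = 148 / 5.745
  ≈ 25.76

25.76


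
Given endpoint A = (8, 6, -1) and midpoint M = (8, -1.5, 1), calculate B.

B = 2M - A
  = (2·8 - 8, 2·(-1.5) - 6, 2·1 - (-1))
  = (16 - 8, -3 - 6, 2 + 1)
  = (8, -9, 3)

(8, -9, 3)


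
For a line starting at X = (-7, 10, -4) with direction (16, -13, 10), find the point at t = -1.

P(t) = X + t·d
  = (-7 + 16·(-1), 10 + (-13)·(-1), -4 + 10·(-1))
  = (-7 - 16, 10 + 13, -4 - 10)
  = (-23, 23, -14)

(-23, 23, -14)


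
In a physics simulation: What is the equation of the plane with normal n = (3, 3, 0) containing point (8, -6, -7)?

The plane through P with normal n = (a, b, c) satisfies n·(r - P) = 0,
i.e. ax + by + cz = a·x₀ + b·y₀ + c·z₀.
d = 3·8 + 3·(-6) + 0·(-7)
  = 24 - 18 + 0
  = 6
Equation: 3x + 3y = 6

3x + 3y = 6


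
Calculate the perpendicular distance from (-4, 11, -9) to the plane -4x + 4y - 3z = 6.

distance = |a·x₀ + b·y₀ + c·z₀ - d| / √(a² + b² + c²)
  = |(-4)·(-4) + 4·11 + (-3)·(-9) - 6| / √((-4)² + 4² + (-3)²)
  = |16 + 44 + 27 - 6| / √(16 + 16 + 9)
  = |81| / √41
  = 81 / 6.403
  ≈ 12.65

12.65


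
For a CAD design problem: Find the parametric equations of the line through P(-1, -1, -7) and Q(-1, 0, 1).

Direction vector d = Q - P = (-1 + 1, 0 + 1, 1 + 7) = (0, 1, 8)
Parametric form r = P + t·d:
x = -1, y = -1 + t, z = -7 + 8t

x = -1, y = -1 + t, z = -7 + 8t


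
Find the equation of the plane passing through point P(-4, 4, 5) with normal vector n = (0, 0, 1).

The plane through P with normal n = (a, b, c) satisfies n·(r - P) = 0,
i.e. ax + by + cz = a·x₀ + b·y₀ + c·z₀.
d = 0·(-4) + 0·4 + 1·5
  = 0 + 0 + 5
  = 5
Equation: z = 5

z = 5


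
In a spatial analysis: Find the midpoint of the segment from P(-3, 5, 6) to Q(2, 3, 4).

M = ((x₁+x₂)/2, (y₁+y₂)/2, (z₁+z₂)/2)
  = ((-3 + 2)/2, (5 + 3)/2, (6 + 4)/2)
  = (-1/2, 8/2, 10/2)
  = (-0.5, 4, 5)

(-0.5, 4, 5)


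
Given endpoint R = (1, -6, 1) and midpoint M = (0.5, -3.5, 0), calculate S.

S = 2M - R
  = (2·0.5 - 1, 2·(-3.5) - (-6), 2·0 - 1)
  = (1 - 1, -7 + 6, 0 - 1)
  = (0, -1, -1)

(0, -1, -1)


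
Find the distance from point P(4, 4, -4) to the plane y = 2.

distance = |a·x₀ + b·y₀ + c·z₀ - d| / √(a² + b² + c²)
  = |0·4 + 1·4 + 0·(-4) - 2| / √(0² + 1² + 0²)
  = |0 + 4 + 0 - 2| / √(0 + 1 + 0)
  = |2| / √1
  = 2 / 1
  ≈ 2

2


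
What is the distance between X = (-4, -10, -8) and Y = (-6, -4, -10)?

d = √[(x₂-x₁)² + (y₂-y₁)² + (z₂-z₁)²]
  = √[(-2)² + 6² + (-2)²]
  = √[4 + 36 + 4]
  = √44
  ≈ 6.633

6.633


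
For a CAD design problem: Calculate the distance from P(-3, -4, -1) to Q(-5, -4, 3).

d = √[(x₂-x₁)² + (y₂-y₁)² + (z₂-z₁)²]
  = √[(-2)² + 0² + 4²]
  = √[4 + 0 + 16]
  = √20
  ≈ 4.472

4.472


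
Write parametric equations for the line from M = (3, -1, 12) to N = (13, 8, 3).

Direction vector d = N - M = (13 - 3, 8 + 1, 3 - 12) = (10, 9, -9)
Parametric form r = M + t·d:
x = 3 + 10t, y = -1 + 9t, z = 12 - 9t

x = 3 + 10t, y = -1 + 9t, z = 12 - 9t


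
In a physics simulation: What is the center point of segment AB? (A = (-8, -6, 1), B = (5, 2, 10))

M = ((x₁+x₂)/2, (y₁+y₂)/2, (z₁+z₂)/2)
  = ((-8 + 5)/2, (-6 + 2)/2, (1 + 10)/2)
  = (-3/2, -4/2, 11/2)
  = (-1.5, -2, 5.5)

(-1.5, -2, 5.5)


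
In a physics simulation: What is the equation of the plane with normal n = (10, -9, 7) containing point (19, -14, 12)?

The plane through P with normal n = (a, b, c) satisfies n·(r - P) = 0,
i.e. ax + by + cz = a·x₀ + b·y₀ + c·z₀.
d = 10·19 + (-9)·(-14) + 7·12
  = 190 + 126 + 84
  = 400
Equation: 10x - 9y + 7z = 400

10x - 9y + 7z = 400


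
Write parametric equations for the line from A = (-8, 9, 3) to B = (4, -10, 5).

Direction vector d = B - A = (4 + 8, -10 - 9, 5 - 3) = (12, -19, 2)
Parametric form r = A + t·d:
x = -8 + 12t, y = 9 - 19t, z = 3 + 2t

x = -8 + 12t, y = 9 - 19t, z = 3 + 2t


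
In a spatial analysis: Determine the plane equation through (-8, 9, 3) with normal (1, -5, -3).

The plane through P with normal n = (a, b, c) satisfies n·(r - P) = 0,
i.e. ax + by + cz = a·x₀ + b·y₀ + c·z₀.
d = 1·(-8) + (-5)·9 + (-3)·3
  = -8 - 45 - 9
  = -62
Equation: x - 5y - 3z = -62

x - 5y - 3z = -62


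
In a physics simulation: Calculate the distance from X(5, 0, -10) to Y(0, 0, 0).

d = √[(x₂-x₁)² + (y₂-y₁)² + (z₂-z₁)²]
  = √[(-5)² + 0² + 10²]
  = √[25 + 0 + 100]
  = √125
  ≈ 11.18

11.18


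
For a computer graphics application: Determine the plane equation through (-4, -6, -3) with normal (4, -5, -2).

The plane through P with normal n = (a, b, c) satisfies n·(r - P) = 0,
i.e. ax + by + cz = a·x₀ + b·y₀ + c·z₀.
d = 4·(-4) + (-5)·(-6) + (-2)·(-3)
  = -16 + 30 + 6
  = 20
Equation: 4x - 5y - 2z = 20

4x - 5y - 2z = 20


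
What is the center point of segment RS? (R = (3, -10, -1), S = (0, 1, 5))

M = ((x₁+x₂)/2, (y₁+y₂)/2, (z₁+z₂)/2)
  = ((3 + 0)/2, (-10 + 1)/2, (-1 + 5)/2)
  = (3/2, -9/2, 4/2)
  = (1.5, -4.5, 2)

(1.5, -4.5, 2)


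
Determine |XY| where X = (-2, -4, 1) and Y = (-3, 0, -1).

d = √[(x₂-x₁)² + (y₂-y₁)² + (z₂-z₁)²]
  = √[(-1)² + 4² + (-2)²]
  = √[1 + 16 + 4]
  = √21
  ≈ 4.583

4.583


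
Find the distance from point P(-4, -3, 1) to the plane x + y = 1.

distance = |a·x₀ + b·y₀ + c·z₀ - d| / √(a² + b² + c²)
  = |1·(-4) + 1·(-3) + 0·1 - 1| / √(1² + 1² + 0²)
  = |-4 - 3 + 0 - 1| / √(1 + 1 + 0)
  = |-8| / √2
  = 8 / 1.414
  ≈ 5.657

5.657


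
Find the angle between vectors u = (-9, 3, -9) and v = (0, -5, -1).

u·v = (-9)·0 + 3·(-5) + (-9)·(-1) = 0 - 15 + 9 = -6
|u| = √((-9)² + 3² + (-9)²) = √171 ≈ 13.08
|v| = √(0² + (-5)² + (-1)²) = √26 ≈ 5.099
cos θ = (u·v)/(|u||v|) = -6/(13.08·5.099) ≈ -0.08998
θ = arccos(-0.08998) ≈ 95.16°

95.16°


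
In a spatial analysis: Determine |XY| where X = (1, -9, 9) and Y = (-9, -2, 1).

d = √[(x₂-x₁)² + (y₂-y₁)² + (z₂-z₁)²]
  = √[(-10)² + 7² + (-8)²]
  = √[100 + 49 + 64]
  = √213
  ≈ 14.59

14.59


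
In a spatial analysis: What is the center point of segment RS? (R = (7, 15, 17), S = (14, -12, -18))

M = ((x₁+x₂)/2, (y₁+y₂)/2, (z₁+z₂)/2)
  = ((7 + 14)/2, (15 - 12)/2, (17 - 18)/2)
  = (21/2, 3/2, -1/2)
  = (10.5, 1.5, -0.5)

(10.5, 1.5, -0.5)


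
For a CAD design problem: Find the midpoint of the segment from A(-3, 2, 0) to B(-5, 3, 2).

M = ((x₁+x₂)/2, (y₁+y₂)/2, (z₁+z₂)/2)
  = ((-3 - 5)/2, (2 + 3)/2, (0 + 2)/2)
  = (-8/2, 5/2, 2/2)
  = (-4, 2.5, 1)

(-4, 2.5, 1)


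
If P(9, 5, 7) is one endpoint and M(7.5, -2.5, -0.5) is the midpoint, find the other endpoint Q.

Q = 2M - P
  = (2·7.5 - 9, 2·(-2.5) - 5, 2·(-0.5) - 7)
  = (15 - 9, -5 - 5, -1 - 7)
  = (6, -10, -8)

(6, -10, -8)


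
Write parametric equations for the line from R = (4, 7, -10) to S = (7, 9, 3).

Direction vector d = S - R = (7 - 4, 9 - 7, 3 + 10) = (3, 2, 13)
Parametric form r = R + t·d:
x = 4 + 3t, y = 7 + 2t, z = -10 + 13t

x = 4 + 3t, y = 7 + 2t, z = -10 + 13t


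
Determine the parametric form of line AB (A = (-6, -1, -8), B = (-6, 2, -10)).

Direction vector d = B - A = (-6 + 6, 2 + 1, -10 + 8) = (0, 3, -2)
Parametric form r = A + t·d:
x = -6, y = -1 + 3t, z = -8 - 2t

x = -6, y = -1 + 3t, z = -8 - 2t


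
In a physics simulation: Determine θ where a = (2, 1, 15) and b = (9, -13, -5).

a·b = 2·9 + 1·(-13) + 15·(-5) = 18 - 13 - 75 = -70
|a| = √(2² + 1² + 15²) = √230 ≈ 15.17
|b| = √(9² + (-13)² + (-5)²) = √275 ≈ 16.58
cos θ = (a·b)/(|a||b|) = -70/(15.17·16.58) ≈ -0.2783
θ = arccos(-0.2783) ≈ 106.2°

106.2°


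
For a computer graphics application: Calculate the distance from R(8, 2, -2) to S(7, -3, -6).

d = √[(x₂-x₁)² + (y₂-y₁)² + (z₂-z₁)²]
  = √[(-1)² + (-5)² + (-4)²]
  = √[1 + 25 + 16]
  = √42
  ≈ 6.481

6.481


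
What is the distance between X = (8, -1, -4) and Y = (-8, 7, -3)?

d = √[(x₂-x₁)² + (y₂-y₁)² + (z₂-z₁)²]
  = √[(-16)² + 8² + 1²]
  = √[256 + 64 + 1]
  = √321
  ≈ 17.92

17.92


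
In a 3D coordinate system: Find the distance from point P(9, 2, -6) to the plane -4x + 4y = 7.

distance = |a·x₀ + b·y₀ + c·z₀ - d| / √(a² + b² + c²)
  = |(-4)·9 + 4·2 + 0·(-6) - 7| / √((-4)² + 4² + 0²)
  = |-36 + 8 + 0 - 7| / √(16 + 16 + 0)
  = |-35| / √32
  = 35 / 5.657
  ≈ 6.187

6.187


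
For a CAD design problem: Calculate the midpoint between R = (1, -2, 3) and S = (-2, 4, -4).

M = ((x₁+x₂)/2, (y₁+y₂)/2, (z₁+z₂)/2)
  = ((1 - 2)/2, (-2 + 4)/2, (3 - 4)/2)
  = (-1/2, 2/2, -1/2)
  = (-0.5, 1, -0.5)

(-0.5, 1, -0.5)


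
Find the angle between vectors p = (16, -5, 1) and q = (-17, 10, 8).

p·q = 16·(-17) + (-5)·10 + 1·8 = -272 - 50 + 8 = -314
|p| = √(16² + (-5)² + 1²) = √282 ≈ 16.79
|q| = √((-17)² + 10² + 8²) = √453 ≈ 21.28
cos θ = (p·q)/(|p||q|) = -314/(16.79·21.28) ≈ -0.8785
θ = arccos(-0.8785) ≈ 151.5°

151.5°


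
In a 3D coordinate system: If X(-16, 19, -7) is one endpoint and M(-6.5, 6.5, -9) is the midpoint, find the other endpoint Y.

Y = 2M - X
  = (2·(-6.5) - (-16), 2·6.5 - 19, 2·(-9) - (-7))
  = (-13 + 16, 13 - 19, -18 + 7)
  = (3, -6, -11)

(3, -6, -11)


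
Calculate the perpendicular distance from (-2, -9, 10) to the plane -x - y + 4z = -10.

distance = |a·x₀ + b·y₀ + c·z₀ - d| / √(a² + b² + c²)
  = |(-1)·(-2) + (-1)·(-9) + 4·10 - (-10)| / √((-1)² + (-1)² + 4²)
  = |2 + 9 + 40 + 10| / √(1 + 1 + 16)
  = |61| / √18
  = 61 / 4.243
  ≈ 14.38

14.38


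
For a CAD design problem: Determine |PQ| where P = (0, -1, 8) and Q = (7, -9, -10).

d = √[(x₂-x₁)² + (y₂-y₁)² + (z₂-z₁)²]
  = √[7² + (-8)² + (-18)²]
  = √[49 + 64 + 324]
  = √437
  ≈ 20.9

20.9


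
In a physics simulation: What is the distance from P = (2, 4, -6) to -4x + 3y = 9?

distance = |a·x₀ + b·y₀ + c·z₀ - d| / √(a² + b² + c²)
  = |(-4)·2 + 3·4 + 0·(-6) - 9| / √((-4)² + 3² + 0²)
  = |-8 + 12 + 0 - 9| / √(16 + 9 + 0)
  = |-5| / √25
  = 5 / 5
  ≈ 1

1


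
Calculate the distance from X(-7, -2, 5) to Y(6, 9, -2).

d = √[(x₂-x₁)² + (y₂-y₁)² + (z₂-z₁)²]
  = √[13² + 11² + (-7)²]
  = √[169 + 121 + 49]
  = √339
  ≈ 18.41

18.41


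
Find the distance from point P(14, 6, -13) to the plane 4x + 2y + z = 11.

distance = |a·x₀ + b·y₀ + c·z₀ - d| / √(a² + b² + c²)
  = |4·14 + 2·6 + 1·(-13) - 11| / √(4² + 2² + 1²)
  = |56 + 12 - 13 - 11| / √(16 + 4 + 1)
  = |44| / √21
  = 44 / 4.583
  ≈ 9.602

9.602


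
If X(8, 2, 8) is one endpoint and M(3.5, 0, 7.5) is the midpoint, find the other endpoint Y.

Y = 2M - X
  = (2·3.5 - 8, 2·0 - 2, 2·7.5 - 8)
  = (7 - 8, 0 - 2, 15 - 8)
  = (-1, -2, 7)

(-1, -2, 7)


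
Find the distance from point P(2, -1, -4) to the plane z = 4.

distance = |a·x₀ + b·y₀ + c·z₀ - d| / √(a² + b² + c²)
  = |0·2 + 0·(-1) + 1·(-4) - 4| / √(0² + 0² + 1²)
  = |0 + 0 - 4 - 4| / √(0 + 0 + 1)
  = |-8| / √1
  = 8 / 1
  ≈ 8

8


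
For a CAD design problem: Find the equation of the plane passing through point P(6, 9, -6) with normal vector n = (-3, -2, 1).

The plane through P with normal n = (a, b, c) satisfies n·(r - P) = 0,
i.e. ax + by + cz = a·x₀ + b·y₀ + c·z₀.
d = (-3)·6 + (-2)·9 + 1·(-6)
  = -18 - 18 - 6
  = -42
Equation: -3x - 2y + z = -42

-3x - 2y + z = -42


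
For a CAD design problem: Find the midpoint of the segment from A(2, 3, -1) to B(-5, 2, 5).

M = ((x₁+x₂)/2, (y₁+y₂)/2, (z₁+z₂)/2)
  = ((2 - 5)/2, (3 + 2)/2, (-1 + 5)/2)
  = (-3/2, 5/2, 4/2)
  = (-1.5, 2.5, 2)

(-1.5, 2.5, 2)


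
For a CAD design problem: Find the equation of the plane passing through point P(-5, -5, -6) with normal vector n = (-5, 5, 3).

The plane through P with normal n = (a, b, c) satisfies n·(r - P) = 0,
i.e. ax + by + cz = a·x₀ + b·y₀ + c·z₀.
d = (-5)·(-5) + 5·(-5) + 3·(-6)
  = 25 - 25 - 18
  = -18
Equation: -5x + 5y + 3z = -18

-5x + 5y + 3z = -18


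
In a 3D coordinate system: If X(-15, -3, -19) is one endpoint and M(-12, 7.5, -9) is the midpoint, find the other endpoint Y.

Y = 2M - X
  = (2·(-12) - (-15), 2·7.5 - (-3), 2·(-9) - (-19))
  = (-24 + 15, 15 + 3, -18 + 19)
  = (-9, 18, 1)

(-9, 18, 1)


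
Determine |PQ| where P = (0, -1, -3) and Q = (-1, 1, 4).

d = √[(x₂-x₁)² + (y₂-y₁)² + (z₂-z₁)²]
  = √[(-1)² + 2² + 7²]
  = √[1 + 4 + 49]
  = √54
  ≈ 7.348

7.348


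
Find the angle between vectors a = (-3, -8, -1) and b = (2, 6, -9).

a·b = (-3)·2 + (-8)·6 + (-1)·(-9) = -6 - 48 + 9 = -45
|a| = √((-3)² + (-8)² + (-1)²) = √74 ≈ 8.602
|b| = √(2² + 6² + (-9)²) = √121 ≈ 11
cos θ = (a·b)/(|a||b|) = -45/(8.602·11) ≈ -0.4756
θ = arccos(-0.4756) ≈ 118.4°

118.4°


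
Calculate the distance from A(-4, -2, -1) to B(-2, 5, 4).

d = √[(x₂-x₁)² + (y₂-y₁)² + (z₂-z₁)²]
  = √[2² + 7² + 5²]
  = √[4 + 49 + 25]
  = √78
  ≈ 8.832

8.832


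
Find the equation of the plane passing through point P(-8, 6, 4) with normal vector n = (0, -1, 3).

The plane through P with normal n = (a, b, c) satisfies n·(r - P) = 0,
i.e. ax + by + cz = a·x₀ + b·y₀ + c·z₀.
d = 0·(-8) + (-1)·6 + 3·4
  = 0 - 6 + 12
  = 6
Equation: -y + 3z = 6

-y + 3z = 6


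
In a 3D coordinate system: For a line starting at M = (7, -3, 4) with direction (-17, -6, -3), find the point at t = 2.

P(t) = M + t·d
  = (7 + (-17)·2, -3 + (-6)·2, 4 + (-3)·2)
  = (7 - 34, -3 - 12, 4 - 6)
  = (-27, -15, -2)

(-27, -15, -2)


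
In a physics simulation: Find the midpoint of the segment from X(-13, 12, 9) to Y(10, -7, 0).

M = ((x₁+x₂)/2, (y₁+y₂)/2, (z₁+z₂)/2)
  = ((-13 + 10)/2, (12 - 7)/2, (9 + 0)/2)
  = (-3/2, 5/2, 9/2)
  = (-1.5, 2.5, 4.5)

(-1.5, 2.5, 4.5)


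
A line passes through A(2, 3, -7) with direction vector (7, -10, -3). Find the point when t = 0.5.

P(t) = A + t·d
  = (2 + 7·0.5, 3 + (-10)·0.5, -7 + (-3)·0.5)
  = (2 + 3.5, 3 - 5, -7 - 1.5)
  = (5.5, -2, -8.5)

(5.5, -2, -8.5)


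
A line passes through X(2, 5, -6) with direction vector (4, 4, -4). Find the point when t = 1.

P(t) = X + t·d
  = (2 + 4·1, 5 + 4·1, -6 + (-4)·1)
  = (2 + 4, 5 + 4, -6 - 4)
  = (6, 9, -10)

(6, 9, -10)


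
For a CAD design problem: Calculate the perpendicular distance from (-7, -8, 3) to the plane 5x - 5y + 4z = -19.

distance = |a·x₀ + b·y₀ + c·z₀ - d| / √(a² + b² + c²)
  = |5·(-7) + (-5)·(-8) + 4·3 - (-19)| / √(5² + (-5)² + 4²)
  = |-35 + 40 + 12 + 19| / √(25 + 25 + 16)
  = |36| / √66
  = 36 / 8.124
  ≈ 4.431

4.431


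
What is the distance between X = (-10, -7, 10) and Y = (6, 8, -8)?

d = √[(x₂-x₁)² + (y₂-y₁)² + (z₂-z₁)²]
  = √[16² + 15² + (-18)²]
  = √[256 + 225 + 324]
  = √805
  ≈ 28.37

28.37


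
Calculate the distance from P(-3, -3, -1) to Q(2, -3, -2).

d = √[(x₂-x₁)² + (y₂-y₁)² + (z₂-z₁)²]
  = √[5² + 0² + (-1)²]
  = √[25 + 0 + 1]
  = √26
  ≈ 5.099

5.099


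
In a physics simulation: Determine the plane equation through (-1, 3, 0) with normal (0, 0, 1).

The plane through P with normal n = (a, b, c) satisfies n·(r - P) = 0,
i.e. ax + by + cz = a·x₀ + b·y₀ + c·z₀.
d = 0·(-1) + 0·3 + 1·0
  = 0 + 0 + 0
  = 0
Equation: z = 0

z = 0


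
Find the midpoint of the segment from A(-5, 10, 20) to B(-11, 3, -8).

M = ((x₁+x₂)/2, (y₁+y₂)/2, (z₁+z₂)/2)
  = ((-5 - 11)/2, (10 + 3)/2, (20 - 8)/2)
  = (-16/2, 13/2, 12/2)
  = (-8, 6.5, 6)

(-8, 6.5, 6)


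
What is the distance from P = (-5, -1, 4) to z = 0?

distance = |a·x₀ + b·y₀ + c·z₀ - d| / √(a² + b² + c²)
  = |0·(-5) + 0·(-1) + 1·4 - 0| / √(0² + 0² + 1²)
  = |0 + 0 + 4 + 0| / √(0 + 0 + 1)
  = |4| / √1
  = 4 / 1
  ≈ 4

4


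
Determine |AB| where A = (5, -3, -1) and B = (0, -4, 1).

d = √[(x₂-x₁)² + (y₂-y₁)² + (z₂-z₁)²]
  = √[(-5)² + (-1)² + 2²]
  = √[25 + 1 + 4]
  = √30
  ≈ 5.477

5.477


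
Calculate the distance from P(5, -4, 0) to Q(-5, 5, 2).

d = √[(x₂-x₁)² + (y₂-y₁)² + (z₂-z₁)²]
  = √[(-10)² + 9² + 2²]
  = √[100 + 81 + 4]
  = √185
  ≈ 13.6

13.6


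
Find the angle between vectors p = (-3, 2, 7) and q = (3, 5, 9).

p·q = (-3)·3 + 2·5 + 7·9 = -9 + 10 + 63 = 64
|p| = √((-3)² + 2² + 7²) = √62 ≈ 7.874
|q| = √(3² + 5² + 9²) = √115 ≈ 10.72
cos θ = (p·q)/(|p||q|) = 64/(7.874·10.72) ≈ 0.7579
θ = arccos(0.7579) ≈ 40.72°

40.72°


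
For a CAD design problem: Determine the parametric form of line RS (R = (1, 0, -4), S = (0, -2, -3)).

Direction vector d = S - R = (0 - 1, -2 + 0, -3 + 4) = (-1, -2, 1)
Parametric form r = R + t·d:
x = 1 - t, y = 0 - 2t, z = -4 + t

x = 1 - t, y = 0 - 2t, z = -4 + t


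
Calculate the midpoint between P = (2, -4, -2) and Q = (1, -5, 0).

M = ((x₁+x₂)/2, (y₁+y₂)/2, (z₁+z₂)/2)
  = ((2 + 1)/2, (-4 - 5)/2, (-2 + 0)/2)
  = (3/2, -9/2, -2/2)
  = (1.5, -4.5, -1)

(1.5, -4.5, -1)


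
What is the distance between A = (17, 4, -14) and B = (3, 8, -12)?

d = √[(x₂-x₁)² + (y₂-y₁)² + (z₂-z₁)²]
  = √[(-14)² + 4² + 2²]
  = √[196 + 16 + 4]
  = √216
  ≈ 14.7

14.7


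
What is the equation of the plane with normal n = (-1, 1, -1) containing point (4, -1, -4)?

The plane through P with normal n = (a, b, c) satisfies n·(r - P) = 0,
i.e. ax + by + cz = a·x₀ + b·y₀ + c·z₀.
d = (-1)·4 + 1·(-1) + (-1)·(-4)
  = -4 - 1 + 4
  = -1
Equation: -x + y - z = -1

-x + y - z = -1


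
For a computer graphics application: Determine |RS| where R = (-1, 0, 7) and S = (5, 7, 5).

d = √[(x₂-x₁)² + (y₂-y₁)² + (z₂-z₁)²]
  = √[6² + 7² + (-2)²]
  = √[36 + 49 + 4]
  = √89
  ≈ 9.434

9.434


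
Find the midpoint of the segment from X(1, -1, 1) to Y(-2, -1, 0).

M = ((x₁+x₂)/2, (y₁+y₂)/2, (z₁+z₂)/2)
  = ((1 - 2)/2, (-1 - 1)/2, (1 + 0)/2)
  = (-1/2, -2/2, 1/2)
  = (-0.5, -1, 0.5)

(-0.5, -1, 0.5)


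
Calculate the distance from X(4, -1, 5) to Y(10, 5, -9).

d = √[(x₂-x₁)² + (y₂-y₁)² + (z₂-z₁)²]
  = √[6² + 6² + (-14)²]
  = √[36 + 36 + 196]
  = √268
  ≈ 16.37

16.37
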